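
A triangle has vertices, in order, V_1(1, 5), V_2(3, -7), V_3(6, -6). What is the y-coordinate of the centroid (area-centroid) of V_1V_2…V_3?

-8/3

Apply the shoelace (surveyor's) formula. First the cross-terms c_i = x_i·y_{i+1} − x_{i+1}·y_i:
  -22, 24, 36  ⇒  2A = 38, A = 19.
Then Σ (y_i + y_{i+1})·c_i = -304, so ȳ = -304 / (6·19) = -8/3.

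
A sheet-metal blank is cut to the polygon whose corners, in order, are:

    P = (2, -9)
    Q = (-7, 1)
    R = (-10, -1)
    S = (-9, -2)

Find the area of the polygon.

Apply the shoelace formula: 2A = Σ (x_i·y_{i+1} − x_{i+1}·y_i), indices taken mod 4.
P→Q: (2)(1) − (-7)(-9) = -61
Q→R: (-7)(-1) − (-10)(1) = 17
R→S: (-10)(-2) − (-9)(-1) = 11
S→P: (-9)(-9) − (2)(-2) = 85
Σ = 52
Area = |Σ|/2 = 26.

26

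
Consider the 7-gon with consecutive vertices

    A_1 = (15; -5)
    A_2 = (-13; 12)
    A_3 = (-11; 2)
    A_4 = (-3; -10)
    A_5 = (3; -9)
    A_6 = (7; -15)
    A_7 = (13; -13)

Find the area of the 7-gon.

Σ = (115) + (106) + (116) + (57) + (18) + (104) + (130) = 646
Area = |Σ|/2 = 323.

323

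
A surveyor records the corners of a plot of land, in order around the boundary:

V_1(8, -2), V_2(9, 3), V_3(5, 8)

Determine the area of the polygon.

12.5

V_1→V_2: (8)(3) − (9)(-2) = 42
V_2→V_3: (9)(8) − (5)(3) = 57
V_3→V_1: (5)(-2) − (8)(8) = -74
Σ = 25
Area = |Σ|/2 = 12.5.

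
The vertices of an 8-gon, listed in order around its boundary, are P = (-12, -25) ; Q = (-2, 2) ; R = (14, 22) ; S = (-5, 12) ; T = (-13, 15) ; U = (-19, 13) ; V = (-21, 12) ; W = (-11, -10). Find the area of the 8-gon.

Σ = (-74) + (-72) + (278) + (81) + (116) + (45) + (342) + (155) = 871
Area = |Σ|/2 = 435.5.

435.5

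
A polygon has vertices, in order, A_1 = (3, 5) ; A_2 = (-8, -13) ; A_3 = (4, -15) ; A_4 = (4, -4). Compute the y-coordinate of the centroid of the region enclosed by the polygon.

-1876/249

Apply the shoelace formula. First the cross-terms c_i = x_i·y_{i+1} − x_{i+1}·y_i:
  1, 172, 44, 32  ⇒  2A = 249, A = 124.5.
Then Σ (y_i + y_{i+1})·c_i = -5628, so ȳ = -5628 / (6·124.5) = -1876/249.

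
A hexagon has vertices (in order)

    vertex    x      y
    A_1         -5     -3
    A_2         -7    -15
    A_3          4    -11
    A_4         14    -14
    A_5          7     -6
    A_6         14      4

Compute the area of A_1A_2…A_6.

Cross-terms: 54, 137, 98, 14, 112, -22  ⇒  Σ = 393
Area = |Σ|/2 = 196.5.

196.5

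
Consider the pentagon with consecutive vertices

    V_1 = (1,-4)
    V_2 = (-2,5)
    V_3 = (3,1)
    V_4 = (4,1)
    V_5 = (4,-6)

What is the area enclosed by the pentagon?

Apply the surveyor's formula: 2A = Σ (x_i·y_{i+1} − x_{i+1}·y_i), indices taken mod 5.
V_1→V_2: (1)(5) − (-2)(-4) = -3
V_2→V_3: (-2)(1) − (3)(5) = -17
V_3→V_4: (3)(1) − (4)(1) = -1
V_4→V_5: (4)(-6) − (4)(1) = -28
V_5→V_1: (4)(-4) − (1)(-6) = -10
Σ = -59
Area = |Σ|/2 = 29.5.

29.5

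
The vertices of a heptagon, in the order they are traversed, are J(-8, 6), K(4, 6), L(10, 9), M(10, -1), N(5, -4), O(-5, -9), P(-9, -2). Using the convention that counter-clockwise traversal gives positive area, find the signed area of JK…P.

J→K: (-8)(6) − (4)(6) = -72
K→L: (4)(9) − (10)(6) = -24
L→M: (10)(-1) − (10)(9) = -100
M→N: (10)(-4) − (5)(-1) = -35
N→O: (5)(-9) − (-5)(-4) = -65
O→P: (-5)(-2) − (-9)(-9) = -71
P→J: (-9)(6) − (-8)(-2) = -70
Σ = -437
Signed area = Σ/2 = -218.5 (negative ⇒ clockwise traversal).

-218.5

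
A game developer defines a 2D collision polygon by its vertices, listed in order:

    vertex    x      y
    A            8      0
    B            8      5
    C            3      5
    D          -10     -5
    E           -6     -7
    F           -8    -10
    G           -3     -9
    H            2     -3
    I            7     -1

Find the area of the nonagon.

120

Apply the surveyor's formula: 2A = Σ (x_i·y_{i+1} − x_{i+1}·y_i), indices taken mod 9.
Cross-terms: 40, 25, 35, 40, 4, 42, 27, 19, 8  ⇒  Σ = 240
Area = |Σ|/2 = 120.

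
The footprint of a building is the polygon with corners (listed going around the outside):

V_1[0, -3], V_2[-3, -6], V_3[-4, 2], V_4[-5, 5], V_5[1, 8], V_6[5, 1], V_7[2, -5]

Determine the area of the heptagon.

83

V_1→V_2: (0)(-6) − (-3)(-3) = -9
V_2→V_3: (-3)(2) − (-4)(-6) = -30
V_3→V_4: (-4)(5) − (-5)(2) = -10
V_4→V_5: (-5)(8) − (1)(5) = -45
V_5→V_6: (1)(1) − (5)(8) = -39
V_6→V_7: (5)(-5) − (2)(1) = -27
V_7→V_1: (2)(-3) − (0)(-5) = -6
Σ = -166
Area = |Σ|/2 = 83.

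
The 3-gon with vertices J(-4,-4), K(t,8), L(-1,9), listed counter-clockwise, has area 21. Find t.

Write out the shoelace sum; only the two edges meeting at K involve t:
2·Area = [((-4)·8 − t·(-4)) + (t·9 − (-1)·8)] + 40
       = 13·t + 16 = 42
⇒ t = 2.

2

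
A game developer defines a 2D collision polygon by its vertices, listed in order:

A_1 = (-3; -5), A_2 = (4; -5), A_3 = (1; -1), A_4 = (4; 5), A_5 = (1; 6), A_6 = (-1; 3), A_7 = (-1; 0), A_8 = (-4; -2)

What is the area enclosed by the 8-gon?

46

Apply the surveyor's formula: 2A = Σ (x_i·y_{i+1} − x_{i+1}·y_i), indices taken mod 8.
Cross-terms: 35, 1, 9, 19, 9, 3, 2, 14  ⇒  Σ = 92
Area = |Σ|/2 = 46.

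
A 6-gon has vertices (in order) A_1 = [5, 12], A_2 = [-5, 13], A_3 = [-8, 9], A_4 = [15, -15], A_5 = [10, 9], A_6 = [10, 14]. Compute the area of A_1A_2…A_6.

277

Apply Gauss's area formula: 2A = Σ (x_i·y_{i+1} − x_{i+1}·y_i), indices taken mod 6.
Σ = (125) + (59) + (-15) + (285) + (50) + (50) = 554
Area = |Σ|/2 = 277.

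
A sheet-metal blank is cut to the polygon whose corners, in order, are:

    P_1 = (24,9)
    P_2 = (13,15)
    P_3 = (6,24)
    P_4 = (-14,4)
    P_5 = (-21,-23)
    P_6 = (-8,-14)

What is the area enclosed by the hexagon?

802.5

Cross-terms: 243, 222, 360, 406, 110, 264  ⇒  Σ = 1605
Area = |Σ|/2 = 802.5.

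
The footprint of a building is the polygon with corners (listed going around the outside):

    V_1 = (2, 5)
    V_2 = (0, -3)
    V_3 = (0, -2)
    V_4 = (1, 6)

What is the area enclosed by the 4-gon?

5.5

Apply the shoelace formula: 2A = Σ (x_i·y_{i+1} − x_{i+1}·y_i), indices taken mod 4.
Σ = (-6) + (0) + (2) + (-7) = -11
Area = |Σ|/2 = 5.5.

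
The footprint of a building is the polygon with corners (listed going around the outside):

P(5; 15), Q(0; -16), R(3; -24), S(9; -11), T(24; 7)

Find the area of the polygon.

Apply the shoelace (surveyor's) formula: 2A = Σ (x_i·y_{i+1} − x_{i+1}·y_i), indices taken mod 5.
Σ = (-80) + (48) + (183) + (327) + (325) = 803
Area = |Σ|/2 = 401.5.

401.5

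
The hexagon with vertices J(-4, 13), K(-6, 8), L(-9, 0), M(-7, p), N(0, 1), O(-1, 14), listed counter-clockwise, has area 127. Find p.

-11

Write out the shoelace sum; only the two edges meeting at M involve p:
2·Area = [((-9)·p − (-7)·0) + ((-7)·1 − 0·p)] + 162
       = -9·p + 155 = 254
⇒ p = -11.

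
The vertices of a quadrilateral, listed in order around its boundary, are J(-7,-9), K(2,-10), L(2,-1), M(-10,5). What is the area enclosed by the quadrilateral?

J→K: (-7)(-10) − (2)(-9) = 88
K→L: (2)(-1) − (2)(-10) = 18
L→M: (2)(5) − (-10)(-1) = 0
M→J: (-10)(-9) − (-7)(5) = 125
Σ = 231
Area = |Σ|/2 = 115.5.

115.5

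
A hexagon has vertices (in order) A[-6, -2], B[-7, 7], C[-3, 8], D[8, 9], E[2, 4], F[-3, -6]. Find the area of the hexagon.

99

Apply the shoelace (surveyor's) formula: 2A = Σ (x_i·y_{i+1} − x_{i+1}·y_i), indices taken mod 6.
A→B: (-6)(7) − (-7)(-2) = -56
B→C: (-7)(8) − (-3)(7) = -35
C→D: (-3)(9) − (8)(8) = -91
D→E: (8)(4) − (2)(9) = 14
E→F: (2)(-6) − (-3)(4) = 0
F→A: (-3)(-2) − (-6)(-6) = -30
Σ = -198
Area = |Σ|/2 = 99.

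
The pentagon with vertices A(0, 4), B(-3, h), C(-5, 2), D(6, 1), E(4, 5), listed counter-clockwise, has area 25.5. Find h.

The doubled signed area Σ (x_i y_{i+1} − x_{i+1} y_i) is linear in h.
With h=0 it equals 31; the coefficient of h is 5 (from the two edges through B).
So 5·h + 31 = 2·25.5 = 51 ⇒ h = 4.

4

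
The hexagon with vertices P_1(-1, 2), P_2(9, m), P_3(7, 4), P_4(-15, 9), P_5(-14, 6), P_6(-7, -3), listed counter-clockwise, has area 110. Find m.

Write out the shoelace sum; only the two edges meeting at P_2 involve m:
2·Area = [((-1)·m − 9·2) + (9·4 − 7·m)] + 226
       = -8·m + 244 = 220
⇒ m = 3.

3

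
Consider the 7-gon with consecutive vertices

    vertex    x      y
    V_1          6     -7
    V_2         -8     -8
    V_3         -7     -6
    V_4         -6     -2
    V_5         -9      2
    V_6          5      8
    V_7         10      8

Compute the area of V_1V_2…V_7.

V_1→V_2: (6)(-8) − (-8)(-7) = -104
V_2→V_3: (-8)(-6) − (-7)(-8) = -8
V_3→V_4: (-7)(-2) − (-6)(-6) = -22
V_4→V_5: (-6)(2) − (-9)(-2) = -30
V_5→V_6: (-9)(8) − (5)(2) = -82
V_6→V_7: (5)(8) − (10)(8) = -40
V_7→V_1: (10)(-7) − (6)(8) = -118
Σ = -404
Area = |Σ|/2 = 202.

202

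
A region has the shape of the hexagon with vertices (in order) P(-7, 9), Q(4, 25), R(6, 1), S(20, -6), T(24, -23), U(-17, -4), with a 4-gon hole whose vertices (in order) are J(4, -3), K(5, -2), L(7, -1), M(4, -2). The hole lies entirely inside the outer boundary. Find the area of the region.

697.5

Outer boundary:
Apply the shoelace formula: 2A = Σ (x_i·y_{i+1} − x_{i+1}·y_i), indices taken mod 6.
Σ = (-211) + (-146) + (-56) + (-316) + (-487) + (-181) = -1397
Area = |Σ|/2 = 698.5.
Hole:
Apply Gauss's area formula: 2A = Σ (x_i·y_{i+1} − x_{i+1}·y_i), indices taken mod 4.
Σ = (7) + (9) + (-10) + (-4) = 2
Area = |Σ|/2 = 1.
Net area = 698.5 − 1 = 697.5.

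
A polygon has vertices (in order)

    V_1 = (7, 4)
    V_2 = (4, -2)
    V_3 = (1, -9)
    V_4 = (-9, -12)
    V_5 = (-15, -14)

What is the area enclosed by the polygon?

86.5

Apply the surveyor's formula: 2A = Σ (x_i·y_{i+1} − x_{i+1}·y_i), indices taken mod 5.
V_1→V_2: (7)(-2) − (4)(4) = -30
V_2→V_3: (4)(-9) − (1)(-2) = -34
V_3→V_4: (1)(-12) − (-9)(-9) = -93
V_4→V_5: (-9)(-14) − (-15)(-12) = -54
V_5→V_1: (-15)(4) − (7)(-14) = 38
Σ = -173
Area = |Σ|/2 = 86.5.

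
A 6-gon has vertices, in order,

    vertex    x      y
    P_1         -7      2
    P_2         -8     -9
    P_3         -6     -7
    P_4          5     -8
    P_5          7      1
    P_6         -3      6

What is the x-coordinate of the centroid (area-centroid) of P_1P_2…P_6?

-124/153

Apply Gauss's area formula. First the cross-terms c_i = x_i·y_{i+1} − x_{i+1}·y_i:
  79, 2, 83, 61, 45, 36  ⇒  2A = 306, A = 153.
Then Σ (x_i + x_{i+1})·c_i = -744, so x̄ = -744 / (6·153) = -124/153.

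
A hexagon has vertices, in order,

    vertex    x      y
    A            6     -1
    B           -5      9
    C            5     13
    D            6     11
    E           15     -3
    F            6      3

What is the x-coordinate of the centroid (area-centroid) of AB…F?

Apply the surveyor's formula. First the cross-terms c_i = x_i·y_{i+1} − x_{i+1}·y_i:
  49, -110, -23, -183, 63, -24  ⇒  2A = -228, A = -114.
Then Σ (x_i + x_{i+1})·c_i = -3012, so x̄ = -3012 / (6·(-114)) = 251/57.

251/57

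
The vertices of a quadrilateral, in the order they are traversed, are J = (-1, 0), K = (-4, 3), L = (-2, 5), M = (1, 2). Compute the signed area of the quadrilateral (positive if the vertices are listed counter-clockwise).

Apply the shoelace (surveyor's) formula: 2A = Σ (x_i·y_{i+1} − x_{i+1}·y_i), indices taken mod 4.
Σ = (-3) + (-14) + (-9) + (2) = -24
Signed area = Σ/2 = -12 (negative ⇒ clockwise traversal).

-12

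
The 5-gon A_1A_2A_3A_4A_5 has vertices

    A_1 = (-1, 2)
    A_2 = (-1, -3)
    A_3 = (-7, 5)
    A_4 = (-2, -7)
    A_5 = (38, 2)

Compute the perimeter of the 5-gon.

|A_1A_2| = √((0)² + (-5)²) = √25 = 5
|A_2A_3| = √((-6)² + (8)²) = √100 = 10
|A_3A_4| = √((5)² + (-12)²) = √169 = 13
|A_4A_5| = √((40)² + (9)²) = √1681 = 41
|A_5A_1| = √((-39)² + (0)²) = √1521 = 39
Perimeter = 5 + 10 + 13 + 41 + 39 = 108.

108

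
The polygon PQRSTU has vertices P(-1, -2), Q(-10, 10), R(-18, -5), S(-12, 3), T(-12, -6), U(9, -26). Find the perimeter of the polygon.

106

|PQ| = √((-9)² + (12)²) = √225 = 15
|QR| = √((-8)² + (-15)²) = √289 = 17
|RS| = √((6)² + (8)²) = √100 = 10
|ST| = √((0)² + (-9)²) = √81 = 9
|TU| = √((21)² + (-20)²) = √841 = 29
|UP| = √((-10)² + (24)²) = √676 = 26
Perimeter = 15 + 17 + 10 + 9 + 29 + 26 = 106.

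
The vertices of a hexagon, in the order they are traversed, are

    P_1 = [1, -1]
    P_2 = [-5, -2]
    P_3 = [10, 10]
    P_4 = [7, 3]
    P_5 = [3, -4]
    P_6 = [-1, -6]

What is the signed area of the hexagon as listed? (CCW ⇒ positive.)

Σ = (-7) + (-30) + (-40) + (-37) + (-22) + (7) = -129
Signed area = Σ/2 = -64.5 (negative ⇒ clockwise traversal).

-64.5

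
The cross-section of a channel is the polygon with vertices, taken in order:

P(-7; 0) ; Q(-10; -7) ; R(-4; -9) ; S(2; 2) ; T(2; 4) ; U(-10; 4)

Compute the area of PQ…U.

100.5

Σ = (49) + (62) + (10) + (4) + (48) + (28) = 201
Area = |Σ|/2 = 100.5.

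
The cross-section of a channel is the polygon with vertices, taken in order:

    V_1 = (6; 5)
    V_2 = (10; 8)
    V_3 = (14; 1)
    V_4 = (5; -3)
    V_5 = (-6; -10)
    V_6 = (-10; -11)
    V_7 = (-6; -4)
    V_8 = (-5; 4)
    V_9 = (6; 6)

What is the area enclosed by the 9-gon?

191.5

Cross-terms: -2, -102, -47, -68, -34, -26, -44, -54, -6  ⇒  Σ = -383
Area = |Σ|/2 = 191.5.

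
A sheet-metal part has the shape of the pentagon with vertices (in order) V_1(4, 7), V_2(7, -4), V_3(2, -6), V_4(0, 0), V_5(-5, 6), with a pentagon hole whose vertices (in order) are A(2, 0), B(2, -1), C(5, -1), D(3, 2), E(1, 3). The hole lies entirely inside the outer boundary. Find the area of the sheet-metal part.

Outer boundary:
Apply Gauss's area formula: 2A = Σ (x_i·y_{i+1} − x_{i+1}·y_i), indices taken mod 5.
Σ = (-65) + (-34) + (0) + (0) + (-59) = -158
Area = |Σ|/2 = 79.
Hole:
A→B: (2)(-1) − (2)(0) = -2
B→C: (2)(-1) − (5)(-1) = 3
C→D: (5)(2) − (3)(-1) = 13
D→E: (3)(3) − (1)(2) = 7
E→A: (1)(0) − (2)(3) = -6
Σ = 15
Area = |Σ|/2 = 7.5.
Net area = 79 − 7.5 = 71.5.

71.5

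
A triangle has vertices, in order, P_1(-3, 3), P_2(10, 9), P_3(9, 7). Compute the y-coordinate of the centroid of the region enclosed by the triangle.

19/3

Apply the shoelace (surveyor's) formula. First the cross-terms c_i = x_i·y_{i+1} − x_{i+1}·y_i:
  -57, -11, 48  ⇒  2A = -20, A = -10.
Then Σ (y_i + y_{i+1})·c_i = -380, so ȳ = -380 / (6·(-10)) = 19/3.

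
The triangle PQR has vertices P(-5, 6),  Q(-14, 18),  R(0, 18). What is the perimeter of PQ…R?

42

|PQ| = √((-9)² + (12)²) = √225 = 15
|QR| = √((14)² + (0)²) = √196 = 14
|RP| = √((-5)² + (-12)²) = √169 = 13
Perimeter = 15 + 14 + 13 = 42.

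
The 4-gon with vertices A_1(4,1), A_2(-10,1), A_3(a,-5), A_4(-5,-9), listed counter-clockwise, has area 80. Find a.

-9

Write out the shoelace sum; only the two edges meeting at A_3 involve a:
2·Area = [((-10)·(-5) − a·1) + (a·(-9) − (-5)·(-5))] + 45
       = -10·a + 70 = 160
⇒ a = -9.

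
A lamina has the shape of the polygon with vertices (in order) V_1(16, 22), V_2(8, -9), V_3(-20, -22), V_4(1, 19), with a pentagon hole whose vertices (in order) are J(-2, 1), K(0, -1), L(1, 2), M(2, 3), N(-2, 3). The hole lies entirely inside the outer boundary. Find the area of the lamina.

Outer boundary:
Σ = (-320) + (-356) + (-358) + (-282) = -1316
Area = |Σ|/2 = 658.
Hole:
J→K: (-2)(-1) − (0)(1) = 2
K→L: (0)(2) − (1)(-1) = 1
L→M: (1)(3) − (2)(2) = -1
M→N: (2)(3) − (-2)(3) = 12
N→J: (-2)(1) − (-2)(3) = 4
Σ = 18
Area = |Σ|/2 = 9.
Net area = 658 − 9 = 649.

649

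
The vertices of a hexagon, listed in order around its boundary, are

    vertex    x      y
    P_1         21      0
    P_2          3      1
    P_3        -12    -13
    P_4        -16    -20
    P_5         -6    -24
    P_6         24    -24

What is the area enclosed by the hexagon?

Apply the shoelace (surveyor's) formula: 2A = Σ (x_i·y_{i+1} − x_{i+1}·y_i), indices taken mod 6.
Σ = (21) + (-27) + (32) + (264) + (720) + (504) = 1514
Area = |Σ|/2 = 757.

757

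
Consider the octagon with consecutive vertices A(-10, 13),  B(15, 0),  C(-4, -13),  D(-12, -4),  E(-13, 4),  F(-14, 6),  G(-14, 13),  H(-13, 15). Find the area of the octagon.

Cross-terms: -195, -195, -140, -100, -22, -98, -41, -19  ⇒  Σ = -810
Area = |Σ|/2 = 405.

405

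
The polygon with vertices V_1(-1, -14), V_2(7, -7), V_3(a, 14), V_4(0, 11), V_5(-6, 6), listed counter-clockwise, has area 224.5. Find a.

5

The doubled signed area Σ (x_i y_{i+1} − x_{i+1} y_i) is linear in a.
With a=0 it equals 359; the coefficient of a is 18 (from the two edges through V_3).
So 18·a + 359 = 2·224.5 = 449 ⇒ a = 5.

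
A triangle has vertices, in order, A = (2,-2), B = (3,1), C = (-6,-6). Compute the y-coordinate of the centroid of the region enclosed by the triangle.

Apply Gauss's area formula. First the cross-terms c_i = x_i·y_{i+1} − x_{i+1}·y_i:
  8, -12, 24  ⇒  2A = 20, A = 10.
Then Σ (y_i + y_{i+1})·c_i = -140, so ȳ = -140 / (6·10) = -7/3.

-7/3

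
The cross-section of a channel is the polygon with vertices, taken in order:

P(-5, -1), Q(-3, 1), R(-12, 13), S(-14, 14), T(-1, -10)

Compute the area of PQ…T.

42

Apply the surveyor's formula: 2A = Σ (x_i·y_{i+1} − x_{i+1}·y_i), indices taken mod 5.
Σ = (-8) + (-27) + (14) + (154) + (-49) = 84
Area = |Σ|/2 = 42.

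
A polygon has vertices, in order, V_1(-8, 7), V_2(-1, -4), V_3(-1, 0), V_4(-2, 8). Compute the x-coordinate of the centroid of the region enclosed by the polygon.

-39/11

Apply Gauss's area formula. First the cross-terms c_i = x_i·y_{i+1} − x_{i+1}·y_i:
  39, -4, -8, 50  ⇒  2A = 77, A = 38.5.
Then Σ (x_i + x_{i+1})·c_i = -819, so x̄ = -819 / (6·38.5) = -39/11.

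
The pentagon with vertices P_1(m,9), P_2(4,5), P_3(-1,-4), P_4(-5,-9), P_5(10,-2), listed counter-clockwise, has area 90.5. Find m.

7

Write out the shoelace sum; only the two edges meeting at P_1 involve m:
2·Area = [(10·9 − m·(-2)) + (m·5 − 4·9)] + 78
       = 7·m + 132 = 181
⇒ m = 7.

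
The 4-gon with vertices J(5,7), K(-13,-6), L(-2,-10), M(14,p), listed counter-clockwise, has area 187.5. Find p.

6

Write out the shoelace sum; only the two edges meeting at M involve p:
2·Area = [((-2)·p − 14·(-10)) + (14·7 − 5·p)] + 179
       = -7·p + 417 = 375
⇒ p = 6.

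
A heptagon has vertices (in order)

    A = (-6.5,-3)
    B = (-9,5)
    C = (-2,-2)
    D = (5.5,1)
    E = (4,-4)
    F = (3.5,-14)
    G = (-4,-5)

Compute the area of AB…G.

92.25

Cross-terms: -59.5, 28, 9, -26, -42, -73.5, -20.5  ⇒  Σ = -184.5
Area = |Σ|/2 = 92.25.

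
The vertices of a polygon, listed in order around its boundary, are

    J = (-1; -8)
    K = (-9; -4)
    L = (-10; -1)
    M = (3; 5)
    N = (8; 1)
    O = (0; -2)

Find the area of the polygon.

100.5

Apply the shoelace (surveyor's) formula: 2A = Σ (x_i·y_{i+1} − x_{i+1}·y_i), indices taken mod 6.
J→K: (-1)(-4) − (-9)(-8) = -68
K→L: (-9)(-1) − (-10)(-4) = -31
L→M: (-10)(5) − (3)(-1) = -47
M→N: (3)(1) − (8)(5) = -37
N→O: (8)(-2) − (0)(1) = -16
O→J: (0)(-8) − (-1)(-2) = -2
Σ = -201
Area = |Σ|/2 = 100.5.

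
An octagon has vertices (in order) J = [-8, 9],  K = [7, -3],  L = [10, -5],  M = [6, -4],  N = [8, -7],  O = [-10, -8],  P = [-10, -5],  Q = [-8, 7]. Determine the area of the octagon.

Apply the surveyor's formula: 2A = Σ (x_i·y_{i+1} − x_{i+1}·y_i), indices taken mod 8.
Σ = (-39) + (-5) + (-10) + (-10) + (-134) + (-30) + (-110) + (-16) = -354
Area = |Σ|/2 = 177.

177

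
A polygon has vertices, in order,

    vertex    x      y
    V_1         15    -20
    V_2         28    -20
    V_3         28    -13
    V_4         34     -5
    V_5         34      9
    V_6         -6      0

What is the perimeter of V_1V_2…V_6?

|V_1V_2| = √((13)² + (0)²) = √169 = 13
|V_2V_3| = √((0)² + (7)²) = √49 = 7
|V_3V_4| = √((6)² + (8)²) = √100 = 10
|V_4V_5| = √((0)² + (14)²) = √196 = 14
|V_5V_6| = √((-40)² + (-9)²) = √1681 = 41
|V_6V_1| = √((21)² + (-20)²) = √841 = 29
Perimeter = 13 + 7 + 10 + 14 + 41 + 29 = 114.

114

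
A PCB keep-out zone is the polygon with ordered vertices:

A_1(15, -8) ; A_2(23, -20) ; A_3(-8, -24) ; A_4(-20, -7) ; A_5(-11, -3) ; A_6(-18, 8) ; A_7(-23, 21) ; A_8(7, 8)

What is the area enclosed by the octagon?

A_1→A_2: (15)(-20) − (23)(-8) = -116
A_2→A_3: (23)(-24) − (-8)(-20) = -712
A_3→A_4: (-8)(-7) − (-20)(-24) = -424
A_4→A_5: (-20)(-3) − (-11)(-7) = -17
A_5→A_6: (-11)(8) − (-18)(-3) = -142
A_6→A_7: (-18)(21) − (-23)(8) = -194
A_7→A_8: (-23)(8) − (7)(21) = -331
A_8→A_1: (7)(-8) − (15)(8) = -176
Σ = -2112
Area = |Σ|/2 = 1056.

1056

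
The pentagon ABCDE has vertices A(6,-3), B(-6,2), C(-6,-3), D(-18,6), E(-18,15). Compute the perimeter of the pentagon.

72

|AB| = √((-12)² + (5)²) = √169 = 13
|BC| = √((0)² + (-5)²) = √25 = 5
|CD| = √((-12)² + (9)²) = √225 = 15
|DE| = √((0)² + (9)²) = √81 = 9
|EA| = √((24)² + (-18)²) = √900 = 30
Perimeter = 13 + 5 + 15 + 9 + 30 = 72.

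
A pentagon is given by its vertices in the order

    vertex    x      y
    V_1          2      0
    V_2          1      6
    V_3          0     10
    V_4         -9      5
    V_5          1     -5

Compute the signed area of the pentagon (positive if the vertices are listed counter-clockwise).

Cross-terms: 12, 10, 90, 40, 10  ⇒  Σ = 162
Signed area = Σ/2 = 81 (positive ⇒ counter-clockwise traversal).

81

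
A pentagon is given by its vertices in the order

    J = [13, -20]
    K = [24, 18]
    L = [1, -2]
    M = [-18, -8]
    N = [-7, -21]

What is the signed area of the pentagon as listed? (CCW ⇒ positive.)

Apply the shoelace formula: 2A = Σ (x_i·y_{i+1} − x_{i+1}·y_i), indices taken mod 5.
Σ = (714) + (-66) + (-44) + (322) + (413) = 1339
Signed area = Σ/2 = 669.5 (positive ⇒ counter-clockwise traversal).

669.5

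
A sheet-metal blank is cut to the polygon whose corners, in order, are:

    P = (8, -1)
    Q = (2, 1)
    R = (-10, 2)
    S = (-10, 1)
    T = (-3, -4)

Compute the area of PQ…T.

Σ = (10) + (14) + (10) + (43) + (35) = 112
Area = |Σ|/2 = 56.

56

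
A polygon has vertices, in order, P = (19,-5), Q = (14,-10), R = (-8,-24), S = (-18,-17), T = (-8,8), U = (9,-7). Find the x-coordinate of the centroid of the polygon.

Apply the shoelace formula. First the cross-terms c_i = x_i·y_{i+1} − x_{i+1}·y_i:
  -120, -416, -296, -280, -16, 88  ⇒  2A = -1040, A = -520.
Then Σ (x_i + x_{i+1})·c_i = 10968, so x̄ = 10968 / (6·(-520)) = -457/130.

-457/130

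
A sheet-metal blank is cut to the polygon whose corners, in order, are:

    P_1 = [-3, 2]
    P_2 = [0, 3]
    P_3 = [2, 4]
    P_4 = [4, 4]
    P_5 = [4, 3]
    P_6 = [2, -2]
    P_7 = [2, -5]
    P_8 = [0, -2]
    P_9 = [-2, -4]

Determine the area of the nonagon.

35.5

Apply the shoelace (surveyor's) formula: 2A = Σ (x_i·y_{i+1} − x_{i+1}·y_i), indices taken mod 9.
Σ = (-9) + (-6) + (-8) + (-4) + (-14) + (-6) + (-4) + (-4) + (-16) = -71
Area = |Σ|/2 = 35.5.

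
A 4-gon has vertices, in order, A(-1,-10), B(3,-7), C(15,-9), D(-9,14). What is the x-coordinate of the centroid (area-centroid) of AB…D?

101/87

Apply the shoelace (surveyor's) formula. First the cross-terms c_i = x_i·y_{i+1} − x_{i+1}·y_i:
  37, 78, 129, 104  ⇒  2A = 348, A = 174.
Then Σ (x_i + x_{i+1})·c_i = 1212, so x̄ = 1212 / (6·174) = 101/87.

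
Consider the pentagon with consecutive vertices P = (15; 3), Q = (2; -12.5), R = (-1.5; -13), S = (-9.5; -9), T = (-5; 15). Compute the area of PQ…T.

Apply the shoelace (surveyor's) formula: 2A = Σ (x_i·y_{i+1} − x_{i+1}·y_i), indices taken mod 5.
Σ = (-193.5) + (-44.75) + (-110) + (-187.5) + (-240) = -775.75
Area = |Σ|/2 = 387.875.

387.875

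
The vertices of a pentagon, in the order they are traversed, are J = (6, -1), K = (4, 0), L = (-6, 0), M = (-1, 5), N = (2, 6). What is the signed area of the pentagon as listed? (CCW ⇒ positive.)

-40

Apply the surveyor's formula: 2A = Σ (x_i·y_{i+1} − x_{i+1}·y_i), indices taken mod 5.
Σ = (4) + (0) + (-30) + (-16) + (-38) = -80
Signed area = Σ/2 = -40 (negative ⇒ clockwise traversal).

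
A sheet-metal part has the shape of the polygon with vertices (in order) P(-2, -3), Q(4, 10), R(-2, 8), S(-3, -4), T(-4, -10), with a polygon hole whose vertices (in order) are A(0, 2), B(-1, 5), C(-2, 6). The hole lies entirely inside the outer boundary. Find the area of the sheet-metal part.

40

Outer boundary:
Σ = (-8) + (52) + (32) + (14) + (-8) = 82
Area = |Σ|/2 = 41.
Hole:
Σ = (2) + (4) + (-4) = 2
Area = |Σ|/2 = 1.
Net area = 41 − 1 = 40.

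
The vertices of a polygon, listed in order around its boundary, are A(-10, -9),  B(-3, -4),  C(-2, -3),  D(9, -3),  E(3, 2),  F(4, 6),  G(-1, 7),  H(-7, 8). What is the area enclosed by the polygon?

151

Cross-terms: 13, 1, 33, 27, 10, 34, 41, 143  ⇒  Σ = 302
Area = |Σ|/2 = 151.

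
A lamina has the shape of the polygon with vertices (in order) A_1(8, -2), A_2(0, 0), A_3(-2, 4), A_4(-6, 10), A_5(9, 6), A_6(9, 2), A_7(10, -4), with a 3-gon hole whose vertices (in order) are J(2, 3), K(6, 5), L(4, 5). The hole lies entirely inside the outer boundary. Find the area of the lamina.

Outer boundary:
Cross-terms: 0, 0, 4, -126, -36, -56, 12  ⇒  Σ = -202
Area = |Σ|/2 = 101.
Hole:
Apply the shoelace (surveyor's) formula: 2A = Σ (x_i·y_{i+1} − x_{i+1}·y_i), indices taken mod 3.
Σ = (-8) + (10) + (2) = 4
Area = |Σ|/2 = 2.
Net area = 101 − 2 = 99.

99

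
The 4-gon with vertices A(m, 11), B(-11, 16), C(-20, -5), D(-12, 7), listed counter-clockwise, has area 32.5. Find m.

The doubled signed area Σ (x_i y_{i+1} − x_{i+1} y_i) is linear in m.
With m=0 it equals 164; the coefficient of m is 9 (from the two edges through A).
So 9·m + 164 = 2·32.5 = 65 ⇒ m = -11.

-11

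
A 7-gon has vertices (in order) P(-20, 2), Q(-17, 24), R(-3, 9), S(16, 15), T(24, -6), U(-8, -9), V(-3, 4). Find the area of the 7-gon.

P→Q: (-20)(24) − (-17)(2) = -446
Q→R: (-17)(9) − (-3)(24) = -81
R→S: (-3)(15) − (16)(9) = -189
S→T: (16)(-6) − (24)(15) = -456
T→U: (24)(-9) − (-8)(-6) = -264
U→V: (-8)(4) − (-3)(-9) = -59
V→P: (-3)(2) − (-20)(4) = 74
Σ = -1421
Area = |Σ|/2 = 710.5.

710.5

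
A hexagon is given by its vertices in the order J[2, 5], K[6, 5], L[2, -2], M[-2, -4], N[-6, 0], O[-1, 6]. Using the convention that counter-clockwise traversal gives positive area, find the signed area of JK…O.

Apply the shoelace formula: 2A = Σ (x_i·y_{i+1} − x_{i+1}·y_i), indices taken mod 6.
Σ = (-20) + (-22) + (-12) + (-24) + (-36) + (-17) = -131
Signed area = Σ/2 = -65.5 (negative ⇒ clockwise traversal).

-65.5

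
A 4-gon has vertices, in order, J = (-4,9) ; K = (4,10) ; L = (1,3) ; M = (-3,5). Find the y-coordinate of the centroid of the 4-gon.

Apply the shoelace formula. First the cross-terms c_i = x_i·y_{i+1} − x_{i+1}·y_i:
  -76, 2, 14, -7  ⇒  2A = -67, A = -33.5.
Then Σ (y_i + y_{i+1})·c_i = -1404, so ȳ = -1404 / (6·(-33.5)) = 468/67.

468/67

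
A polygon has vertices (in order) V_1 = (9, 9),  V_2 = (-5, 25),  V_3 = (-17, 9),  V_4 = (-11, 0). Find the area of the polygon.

V_1→V_2: (9)(25) − (-5)(9) = 270
V_2→V_3: (-5)(9) − (-17)(25) = 380
V_3→V_4: (-17)(0) − (-11)(9) = 99
V_4→V_1: (-11)(9) − (9)(0) = -99
Σ = 650
Area = |Σ|/2 = 325.

325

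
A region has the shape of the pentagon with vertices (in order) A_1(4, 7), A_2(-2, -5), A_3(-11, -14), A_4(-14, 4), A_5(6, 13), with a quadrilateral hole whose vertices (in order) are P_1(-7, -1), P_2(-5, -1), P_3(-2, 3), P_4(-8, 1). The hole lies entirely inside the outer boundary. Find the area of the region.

Outer boundary:
Apply the shoelace (surveyor's) formula: 2A = Σ (x_i·y_{i+1} − x_{i+1}·y_i), indices taken mod 5.
Cross-terms: -6, -27, -240, -206, -10  ⇒  Σ = -489
Area = |Σ|/2 = 244.5.
Hole:
Σ = (2) + (-17) + (22) + (15) = 22
Area = |Σ|/2 = 11.
Net area = 244.5 − 11 = 233.5.

233.5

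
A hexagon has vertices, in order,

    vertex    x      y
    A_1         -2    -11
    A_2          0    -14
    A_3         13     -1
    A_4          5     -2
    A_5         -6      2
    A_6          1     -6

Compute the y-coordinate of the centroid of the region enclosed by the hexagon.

-1556/297

Apply Gauss's area formula. First the cross-terms c_i = x_i·y_{i+1} − x_{i+1}·y_i:
  28, 182, -21, -2, 34, -23  ⇒  2A = 198, A = 99.
Then Σ (y_i + y_{i+1})·c_i = -3112, so ȳ = -3112 / (6·99) = -1556/297.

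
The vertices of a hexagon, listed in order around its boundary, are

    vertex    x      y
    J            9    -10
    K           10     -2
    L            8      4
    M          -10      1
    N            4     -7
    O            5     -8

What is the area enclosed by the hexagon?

Σ = (82) + (56) + (48) + (66) + (3) + (22) = 277
Area = |Σ|/2 = 138.5.

138.5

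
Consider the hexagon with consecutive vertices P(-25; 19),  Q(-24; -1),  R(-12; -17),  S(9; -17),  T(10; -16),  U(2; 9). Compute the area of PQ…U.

822.5

Apply the shoelace (surveyor's) formula: 2A = Σ (x_i·y_{i+1} − x_{i+1}·y_i), indices taken mod 6.
P→Q: (-25)(-1) − (-24)(19) = 481
Q→R: (-24)(-17) − (-12)(-1) = 396
R→S: (-12)(-17) − (9)(-17) = 357
S→T: (9)(-16) − (10)(-17) = 26
T→U: (10)(9) − (2)(-16) = 122
U→P: (2)(19) − (-25)(9) = 263
Σ = 1645
Area = |Σ|/2 = 822.5.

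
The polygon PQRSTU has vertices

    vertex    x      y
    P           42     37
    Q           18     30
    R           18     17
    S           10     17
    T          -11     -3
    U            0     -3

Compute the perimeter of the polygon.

|PQ| = √((-24)² + (-7)²) = √625 = 25
|QR| = √((0)² + (-13)²) = √169 = 13
|RS| = √((-8)² + (0)²) = √64 = 8
|ST| = √((-21)² + (-20)²) = √841 = 29
|TU| = √((11)² + (0)²) = √121 = 11
|UP| = √((42)² + (40)²) = √3364 = 58
Perimeter = 25 + 13 + 8 + 29 + 11 + 58 = 144.

144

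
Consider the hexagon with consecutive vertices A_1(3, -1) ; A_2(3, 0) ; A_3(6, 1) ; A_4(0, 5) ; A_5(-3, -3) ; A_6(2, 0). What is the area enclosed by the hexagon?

Apply Gauss's area formula: 2A = Σ (x_i·y_{i+1} − x_{i+1}·y_i), indices taken mod 6.
Σ = (3) + (3) + (30) + (15) + (6) + (-2) = 55
Area = |Σ|/2 = 27.5.

27.5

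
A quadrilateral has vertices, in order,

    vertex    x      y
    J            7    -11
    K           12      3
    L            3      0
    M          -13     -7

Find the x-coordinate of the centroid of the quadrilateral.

122/63

Apply the shoelace (surveyor's) formula. First the cross-terms c_i = x_i·y_{i+1} − x_{i+1}·y_i:
  153, -9, -21, 192  ⇒  2A = 315, A = 157.5.
Then Σ (x_i + x_{i+1})·c_i = 1830, so x̄ = 1830 / (6·157.5) = 122/63.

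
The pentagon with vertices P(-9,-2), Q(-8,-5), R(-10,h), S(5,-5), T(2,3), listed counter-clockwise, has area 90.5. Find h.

Write out the shoelace sum; only the two edges meeting at R involve h:
2·Area = [((-8)·h − (-10)·(-5)) + ((-10)·(-5) − 5·h)] + 77
       = -13·h + 77 = 181
⇒ h = -8.

-8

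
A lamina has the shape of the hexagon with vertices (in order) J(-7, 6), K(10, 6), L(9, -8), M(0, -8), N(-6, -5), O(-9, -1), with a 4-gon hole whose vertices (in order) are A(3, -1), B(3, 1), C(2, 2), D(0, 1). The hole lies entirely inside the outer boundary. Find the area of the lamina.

Outer boundary:
Apply the surveyor's formula: 2A = Σ (x_i·y_{i+1} − x_{i+1}·y_i), indices taken mod 6.
Σ = (-102) + (-134) + (-72) + (-48) + (-39) + (-61) = -456
Area = |Σ|/2 = 228.
Hole:
Apply the shoelace formula: 2A = Σ (x_i·y_{i+1} − x_{i+1}·y_i), indices taken mod 4.
A→B: (3)(1) − (3)(-1) = 6
B→C: (3)(2) − (2)(1) = 4
C→D: (2)(1) − (0)(2) = 2
D→A: (0)(-1) − (3)(1) = -3
Σ = 9
Area = |Σ|/2 = 4.5.
Net area = 228 − 4.5 = 223.5.

223.5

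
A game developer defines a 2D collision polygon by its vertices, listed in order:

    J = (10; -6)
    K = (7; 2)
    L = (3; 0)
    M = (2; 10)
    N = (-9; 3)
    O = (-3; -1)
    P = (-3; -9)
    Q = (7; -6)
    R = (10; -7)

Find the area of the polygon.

163

Apply the shoelace formula: 2A = Σ (x_i·y_{i+1} − x_{i+1}·y_i), indices taken mod 9.
Cross-terms: 62, -6, 30, 96, 18, 24, 81, 11, 10  ⇒  Σ = 326
Area = |Σ|/2 = 163.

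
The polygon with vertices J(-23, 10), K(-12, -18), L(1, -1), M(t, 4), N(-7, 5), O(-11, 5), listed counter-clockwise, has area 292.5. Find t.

The doubled signed area Σ (x_i y_{i+1} − x_{i+1} y_i) is linear in t.
With t=0 it equals 621; the coefficient of t is 6 (from the two edges through M).
So 6·t + 621 = 2·292.5 = 585 ⇒ t = -6.

-6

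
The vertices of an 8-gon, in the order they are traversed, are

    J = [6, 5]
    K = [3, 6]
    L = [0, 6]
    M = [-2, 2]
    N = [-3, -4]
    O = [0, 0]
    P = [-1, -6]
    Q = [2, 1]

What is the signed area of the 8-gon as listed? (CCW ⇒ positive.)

40

Σ = (21) + (18) + (12) + (14) + (0) + (0) + (11) + (4) = 80
Signed area = Σ/2 = 40 (positive ⇒ counter-clockwise traversal).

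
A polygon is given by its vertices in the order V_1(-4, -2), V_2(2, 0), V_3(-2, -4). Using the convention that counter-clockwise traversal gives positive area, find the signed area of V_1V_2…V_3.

-8

V_1→V_2: (-4)(0) − (2)(-2) = 4
V_2→V_3: (2)(-4) − (-2)(0) = -8
V_3→V_1: (-2)(-2) − (-4)(-4) = -12
Σ = -16
Signed area = Σ/2 = -8 (negative ⇒ clockwise traversal).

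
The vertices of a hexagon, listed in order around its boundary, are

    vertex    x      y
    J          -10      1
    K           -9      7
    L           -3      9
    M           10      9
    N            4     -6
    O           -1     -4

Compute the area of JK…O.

Apply the surveyor's formula: 2A = Σ (x_i·y_{i+1} − x_{i+1}·y_i), indices taken mod 6.
Σ = (-61) + (-60) + (-117) + (-96) + (-22) + (-41) = -397
Area = |Σ|/2 = 198.5.

198.5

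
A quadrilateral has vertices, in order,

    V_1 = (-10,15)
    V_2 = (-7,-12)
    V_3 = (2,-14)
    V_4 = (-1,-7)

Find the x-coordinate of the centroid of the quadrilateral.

-196/39

Apply Gauss's area formula. First the cross-terms c_i = x_i·y_{i+1} − x_{i+1}·y_i:
  225, 122, -28, -85  ⇒  2A = 234, A = 117.
Then Σ (x_i + x_{i+1})·c_i = -3528, so x̄ = -3528 / (6·117) = -196/39.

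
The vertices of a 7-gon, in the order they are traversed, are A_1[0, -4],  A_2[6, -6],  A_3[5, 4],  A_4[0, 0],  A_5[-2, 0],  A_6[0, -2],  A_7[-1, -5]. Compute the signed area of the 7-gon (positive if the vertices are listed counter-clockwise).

A_1→A_2: (0)(-6) − (6)(-4) = 24
A_2→A_3: (6)(4) − (5)(-6) = 54
A_3→A_4: (5)(0) − (0)(4) = 0
A_4→A_5: (0)(0) − (-2)(0) = 0
A_5→A_6: (-2)(-2) − (0)(0) = 4
A_6→A_7: (0)(-5) − (-1)(-2) = -2
A_7→A_1: (-1)(-4) − (0)(-5) = 4
Σ = 84
Signed area = Σ/2 = 42 (positive ⇒ counter-clockwise traversal).

42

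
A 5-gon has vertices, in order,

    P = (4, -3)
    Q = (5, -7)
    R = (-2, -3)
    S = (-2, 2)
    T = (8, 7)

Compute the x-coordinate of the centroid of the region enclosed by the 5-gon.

484/201

Apply the shoelace formula. First the cross-terms c_i = x_i·y_{i+1} − x_{i+1}·y_i:
  -13, -29, -10, -30, -52  ⇒  2A = -134, A = -67.
Then Σ (x_i + x_{i+1})·c_i = -968, so x̄ = -968 / (6·(-67)) = 484/201.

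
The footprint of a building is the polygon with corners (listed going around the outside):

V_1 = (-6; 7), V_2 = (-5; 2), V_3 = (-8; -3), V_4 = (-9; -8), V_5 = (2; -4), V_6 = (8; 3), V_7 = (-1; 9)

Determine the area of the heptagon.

151.5

Σ = (23) + (31) + (37) + (52) + (38) + (75) + (47) = 303
Area = |Σ|/2 = 151.5.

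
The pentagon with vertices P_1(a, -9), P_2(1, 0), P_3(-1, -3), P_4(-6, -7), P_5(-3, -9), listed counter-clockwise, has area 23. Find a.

Write out the shoelace sum; only the two edges meeting at P_1 involve a:
2·Area = [((-3)·(-9) − a·(-9)) + (a·0 − 1·(-9))] + 19
       = 9·a + 55 = 46
⇒ a = -1.

-1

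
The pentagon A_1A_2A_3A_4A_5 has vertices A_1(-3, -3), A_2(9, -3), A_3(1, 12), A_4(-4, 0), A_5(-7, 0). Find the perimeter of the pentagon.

50

|A_1A_2| = √((12)² + (0)²) = √144 = 12
|A_2A_3| = √((-8)² + (15)²) = √289 = 17
|A_3A_4| = √((-5)² + (-12)²) = √169 = 13
|A_4A_5| = √((-3)² + (0)²) = √9 = 3
|A_5A_1| = √((4)² + (-3)²) = √25 = 5
Perimeter = 12 + 17 + 13 + 3 + 5 = 50.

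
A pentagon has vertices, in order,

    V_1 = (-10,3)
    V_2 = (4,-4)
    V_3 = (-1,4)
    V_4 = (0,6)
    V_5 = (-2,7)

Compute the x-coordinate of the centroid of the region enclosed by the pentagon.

-153/55

Apply the shoelace (surveyor's) formula. First the cross-terms c_i = x_i·y_{i+1} − x_{i+1}·y_i:
  28, 12, -6, 12, 64  ⇒  2A = 110, A = 55.
Then Σ (x_i + x_{i+1})·c_i = -918, so x̄ = -918 / (6·55) = -153/55.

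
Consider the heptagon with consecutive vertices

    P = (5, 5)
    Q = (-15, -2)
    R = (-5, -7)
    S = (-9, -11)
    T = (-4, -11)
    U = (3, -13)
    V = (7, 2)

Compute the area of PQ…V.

Apply the surveyor's formula: 2A = Σ (x_i·y_{i+1} − x_{i+1}·y_i), indices taken mod 7.
Σ = (65) + (95) + (-8) + (55) + (85) + (97) + (25) = 414
Area = |Σ|/2 = 207.

207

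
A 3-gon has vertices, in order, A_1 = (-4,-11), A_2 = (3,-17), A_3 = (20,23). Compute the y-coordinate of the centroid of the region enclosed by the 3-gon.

-5/3

Apply Gauss's area formula. First the cross-terms c_i = x_i·y_{i+1} − x_{i+1}·y_i:
  101, 409, -128  ⇒  2A = 382, A = 191.
Then Σ (y_i + y_{i+1})·c_i = -1910, so ȳ = -1910 / (6·191) = -5/3.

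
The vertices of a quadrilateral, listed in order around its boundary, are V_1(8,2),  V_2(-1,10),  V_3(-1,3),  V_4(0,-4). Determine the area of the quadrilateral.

V_1→V_2: (8)(10) − (-1)(2) = 82
V_2→V_3: (-1)(3) − (-1)(10) = 7
V_3→V_4: (-1)(-4) − (0)(3) = 4
V_4→V_1: (0)(2) − (8)(-4) = 32
Σ = 125
Area = |Σ|/2 = 62.5.

62.5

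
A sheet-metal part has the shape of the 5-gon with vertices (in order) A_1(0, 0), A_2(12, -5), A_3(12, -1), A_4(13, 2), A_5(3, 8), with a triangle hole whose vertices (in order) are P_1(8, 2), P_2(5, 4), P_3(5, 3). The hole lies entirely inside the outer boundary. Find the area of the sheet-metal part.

Outer boundary:
Cross-terms: 0, 48, 37, 98, 0  ⇒  Σ = 183
Area = |Σ|/2 = 91.5.
Hole:
Apply the surveyor's formula: 2A = Σ (x_i·y_{i+1} − x_{i+1}·y_i), indices taken mod 3.
Cross-terms: 22, -5, -14  ⇒  Σ = 3
Area = |Σ|/2 = 1.5.
Net area = 91.5 − 1.5 = 90.

90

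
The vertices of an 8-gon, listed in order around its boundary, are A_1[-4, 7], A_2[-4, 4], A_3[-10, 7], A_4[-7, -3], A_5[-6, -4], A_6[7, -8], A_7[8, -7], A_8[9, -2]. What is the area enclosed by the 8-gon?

153

Apply Gauss's area formula: 2A = Σ (x_i·y_{i+1} − x_{i+1}·y_i), indices taken mod 8.
A_1→A_2: (-4)(4) − (-4)(7) = 12
A_2→A_3: (-4)(7) − (-10)(4) = 12
A_3→A_4: (-10)(-3) − (-7)(7) = 79
A_4→A_5: (-7)(-4) − (-6)(-3) = 10
A_5→A_6: (-6)(-8) − (7)(-4) = 76
A_6→A_7: (7)(-7) − (8)(-8) = 15
A_7→A_8: (8)(-2) − (9)(-7) = 47
A_8→A_1: (9)(7) − (-4)(-2) = 55
Σ = 306
Area = |Σ|/2 = 153.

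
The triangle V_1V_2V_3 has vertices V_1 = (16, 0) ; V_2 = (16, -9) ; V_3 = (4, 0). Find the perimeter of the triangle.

36

|V_1V_2| = √((0)² + (-9)²) = √81 = 9
|V_2V_3| = √((-12)² + (9)²) = √225 = 15
|V_3V_1| = √((12)² + (0)²) = √144 = 12
Perimeter = 9 + 15 + 12 = 36.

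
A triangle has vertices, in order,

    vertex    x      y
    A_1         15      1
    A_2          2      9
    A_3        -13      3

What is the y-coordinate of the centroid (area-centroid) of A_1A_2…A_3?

Apply the shoelace formula. First the cross-terms c_i = x_i·y_{i+1} − x_{i+1}·y_i:
  133, 123, -58  ⇒  2A = 198, A = 99.
Then Σ (y_i + y_{i+1})·c_i = 2574, so ȳ = 2574 / (6·99) = 13/3.

13/3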